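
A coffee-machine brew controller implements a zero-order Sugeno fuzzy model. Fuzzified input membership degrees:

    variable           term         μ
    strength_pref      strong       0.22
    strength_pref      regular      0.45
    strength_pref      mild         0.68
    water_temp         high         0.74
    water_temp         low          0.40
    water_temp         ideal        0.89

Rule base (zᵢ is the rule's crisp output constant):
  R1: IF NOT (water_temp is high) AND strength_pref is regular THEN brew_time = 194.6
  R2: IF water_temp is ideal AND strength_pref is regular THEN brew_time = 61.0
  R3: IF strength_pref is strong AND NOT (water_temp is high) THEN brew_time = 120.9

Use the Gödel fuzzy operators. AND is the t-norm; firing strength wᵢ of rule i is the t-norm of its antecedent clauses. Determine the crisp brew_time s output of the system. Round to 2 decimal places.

R1 (z=194.6): ¬high=1−0.74=0.26, regular=0.45; AND[min(a, b)] → w = 0.26
R2 (z=61.0): ideal=0.89, regular=0.45; AND[min(a, b)] → w = 0.45
R3 (z=120.9): strong=0.22, ¬high=1−0.74=0.26; AND[min(a, b)] → w = 0.22
Weighted average = (0.26·194.6 + 0.45·61.0 + 0.22·120.9) / (0.26 + 0.45 + 0.22)
  = 104.6440 / 0.9300 = 112.52

112.52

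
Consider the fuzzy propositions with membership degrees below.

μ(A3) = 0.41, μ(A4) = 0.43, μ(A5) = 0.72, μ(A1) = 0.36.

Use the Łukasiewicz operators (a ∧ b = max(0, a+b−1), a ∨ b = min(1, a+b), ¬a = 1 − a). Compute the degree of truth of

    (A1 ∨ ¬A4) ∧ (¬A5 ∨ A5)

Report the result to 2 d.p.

¬A4 = 1 − 0.43 = 0.57
A1 ∨ ¬A4 = min(1, a+b) on (0.36, 0.57) = 0.93
¬A5 = 1 − 0.72 = 0.28
¬A5 ∨ A5 = min(1, a+b) on (0.28, 0.72) = 1.00
(A1 ∨ ¬A4) ∧ (¬A5 ∨ A5) = max(0, a+b−1) on (0.93, 1.00) = 0.93

0.93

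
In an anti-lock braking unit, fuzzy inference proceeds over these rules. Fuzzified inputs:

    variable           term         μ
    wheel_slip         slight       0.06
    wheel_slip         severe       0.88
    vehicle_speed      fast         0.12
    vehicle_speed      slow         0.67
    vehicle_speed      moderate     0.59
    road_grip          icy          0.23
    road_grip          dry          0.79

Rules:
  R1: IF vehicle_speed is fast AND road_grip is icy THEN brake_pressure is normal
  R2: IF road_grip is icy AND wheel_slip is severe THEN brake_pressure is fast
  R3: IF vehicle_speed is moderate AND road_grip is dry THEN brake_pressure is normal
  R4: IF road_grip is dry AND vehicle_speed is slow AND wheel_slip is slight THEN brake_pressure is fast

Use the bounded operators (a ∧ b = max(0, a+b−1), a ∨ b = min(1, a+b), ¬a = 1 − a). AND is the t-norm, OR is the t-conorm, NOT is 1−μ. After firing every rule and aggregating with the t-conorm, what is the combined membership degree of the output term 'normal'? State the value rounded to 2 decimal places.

0.38

R1: fast=0.12, icy=0.23; AND[max(0, a+b−1)] → w = 0.00
R2: icy=0.23, severe=0.88; AND[max(0, a+b−1)] → w = 0.11
R3: moderate=0.59, dry=0.79; AND[max(0, a+b−1)] → w = 0.38
R4: dry=0.79, slow=0.67, slight=0.06; AND[max(0, a+b−1)] → w = 0.00
Rules with consequent 'normal': {R1, R3} → strengths 0.00, 0.38
Aggregate via t-conorm [min(1, a+b)]: 0.38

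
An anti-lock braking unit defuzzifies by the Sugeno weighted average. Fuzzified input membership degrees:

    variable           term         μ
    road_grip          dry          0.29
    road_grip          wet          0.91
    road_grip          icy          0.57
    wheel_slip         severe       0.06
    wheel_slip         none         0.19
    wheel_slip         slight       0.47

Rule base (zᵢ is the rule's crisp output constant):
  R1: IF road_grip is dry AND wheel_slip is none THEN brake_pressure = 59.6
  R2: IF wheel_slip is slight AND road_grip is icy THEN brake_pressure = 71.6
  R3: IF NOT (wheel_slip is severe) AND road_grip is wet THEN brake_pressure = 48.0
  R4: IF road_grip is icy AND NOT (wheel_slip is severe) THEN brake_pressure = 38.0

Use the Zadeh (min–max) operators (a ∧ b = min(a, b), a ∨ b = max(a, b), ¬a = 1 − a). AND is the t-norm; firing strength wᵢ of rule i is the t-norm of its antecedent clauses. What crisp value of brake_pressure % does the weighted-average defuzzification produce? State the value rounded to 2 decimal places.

51.55

R1 (z=59.6): dry=0.29, none=0.19; AND[min(a, b)] → w = 0.19
R2 (z=71.6): slight=0.47, icy=0.57; AND[min(a, b)] → w = 0.47
R3 (z=48.0): ¬severe=1−0.06=0.94, wet=0.91; AND[min(a, b)] → w = 0.91
R4 (z=38.0): icy=0.57, ¬severe=1−0.06=0.94; AND[min(a, b)] → w = 0.57
Weighted average = (0.19·59.6 + 0.47·71.6 + 0.91·48.0 + 0.57·38.0) / (0.19 + 0.47 + 0.91 + 0.57)
  = 110.3160 / 2.1400 = 51.55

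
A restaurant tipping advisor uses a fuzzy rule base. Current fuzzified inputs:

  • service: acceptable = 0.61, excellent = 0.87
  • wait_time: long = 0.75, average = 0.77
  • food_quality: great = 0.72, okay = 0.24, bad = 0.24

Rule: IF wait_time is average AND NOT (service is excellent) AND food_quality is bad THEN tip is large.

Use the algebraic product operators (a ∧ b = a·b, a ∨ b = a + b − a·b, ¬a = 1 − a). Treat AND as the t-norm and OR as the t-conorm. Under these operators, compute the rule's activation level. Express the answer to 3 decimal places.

0.024

firing strength: average=0.77, ¬excellent=1−0.87=0.13, bad=0.24; AND[a·b] → w = 0.0240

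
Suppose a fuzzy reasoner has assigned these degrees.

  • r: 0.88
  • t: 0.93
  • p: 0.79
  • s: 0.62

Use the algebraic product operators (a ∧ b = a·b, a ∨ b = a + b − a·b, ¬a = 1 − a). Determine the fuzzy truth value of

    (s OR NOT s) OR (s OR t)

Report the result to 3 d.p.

0.994

NOT s = 1 − 0.6200 = 0.3800
s OR NOT s = a + b − a·b on (0.6200, 0.3800) = 0.7644
s OR t = a + b − a·b on (0.6200, 0.9300) = 0.9734
(s OR NOT s) OR (s OR t) = a + b − a·b on (0.7644, 0.9734) = 0.9937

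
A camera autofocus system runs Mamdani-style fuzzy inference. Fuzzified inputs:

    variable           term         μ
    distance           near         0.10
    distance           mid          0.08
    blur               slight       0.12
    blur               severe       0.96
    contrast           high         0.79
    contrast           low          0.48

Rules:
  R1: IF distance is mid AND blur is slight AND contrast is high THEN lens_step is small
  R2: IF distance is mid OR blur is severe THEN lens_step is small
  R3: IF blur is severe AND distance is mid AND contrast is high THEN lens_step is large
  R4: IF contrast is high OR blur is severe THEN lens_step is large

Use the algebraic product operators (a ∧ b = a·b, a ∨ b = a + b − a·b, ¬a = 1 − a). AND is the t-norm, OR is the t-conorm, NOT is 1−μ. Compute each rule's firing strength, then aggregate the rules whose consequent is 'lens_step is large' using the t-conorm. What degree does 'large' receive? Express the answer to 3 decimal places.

R1: mid=0.08, slight=0.12, high=0.79; AND[a·b] → w = 0.0076
R2: mid=0.08, severe=0.96; OR[a + b − a·b] → w = 0.9632
R3: severe=0.96, mid=0.08, high=0.79; AND[a·b] → w = 0.0607
R4: high=0.79, severe=0.96; OR[a + b − a·b] → w = 0.9916
Rules with consequent 'large': {R3, R4} → strengths 0.0607, 0.9916
Aggregate via t-conorm [a + b − a·b]: 0.9921

0.992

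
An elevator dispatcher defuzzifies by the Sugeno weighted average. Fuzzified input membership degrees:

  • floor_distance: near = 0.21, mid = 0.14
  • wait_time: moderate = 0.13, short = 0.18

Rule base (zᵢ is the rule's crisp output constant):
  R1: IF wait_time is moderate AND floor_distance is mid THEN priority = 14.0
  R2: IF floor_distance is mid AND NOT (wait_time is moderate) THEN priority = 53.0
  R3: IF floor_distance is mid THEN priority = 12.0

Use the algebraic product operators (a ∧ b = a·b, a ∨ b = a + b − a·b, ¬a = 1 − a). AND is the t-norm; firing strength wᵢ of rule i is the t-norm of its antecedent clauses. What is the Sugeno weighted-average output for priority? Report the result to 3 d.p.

R1 (z=14.0): moderate=0.13, mid=0.14; AND[a·b] → w = 0.0182
R2 (z=53.0): mid=0.14, ¬moderate=1−0.13=0.87; AND[a·b] → w = 0.1218
R3 (z=12.0): mid=0.14 → w = 0.1400
Weighted average = (0.0182·14.0 + 0.1218·53.0 + 0.1400·12.0) / (0.0182 + 0.1218 + 0.1400)
  = 8.3902 / 0.2800 = 29.965

29.965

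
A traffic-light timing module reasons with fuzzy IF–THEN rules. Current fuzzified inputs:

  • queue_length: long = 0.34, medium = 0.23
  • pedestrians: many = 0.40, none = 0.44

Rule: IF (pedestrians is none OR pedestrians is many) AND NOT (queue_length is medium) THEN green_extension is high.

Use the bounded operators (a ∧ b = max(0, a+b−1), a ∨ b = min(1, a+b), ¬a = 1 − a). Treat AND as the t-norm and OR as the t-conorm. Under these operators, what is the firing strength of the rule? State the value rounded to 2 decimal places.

0.61

firing strength: (none=0.44 OR many=0.40) = 0.84; AND[max(0, a+b−1)] with ¬medium=1−0.23=0.77 → w = 0.61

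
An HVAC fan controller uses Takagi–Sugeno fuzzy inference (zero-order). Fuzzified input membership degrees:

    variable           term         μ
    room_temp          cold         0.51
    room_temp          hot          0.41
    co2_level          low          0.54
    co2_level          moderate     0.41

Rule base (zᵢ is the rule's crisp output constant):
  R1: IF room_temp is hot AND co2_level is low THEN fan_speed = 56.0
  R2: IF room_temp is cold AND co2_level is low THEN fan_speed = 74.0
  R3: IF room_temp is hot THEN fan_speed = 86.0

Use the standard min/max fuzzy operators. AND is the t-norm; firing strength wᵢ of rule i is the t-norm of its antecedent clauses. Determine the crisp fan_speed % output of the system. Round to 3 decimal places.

72.150

R1 (z=56.0): hot=0.41, low=0.54; AND[min(a, b)] → w = 0.41
R2 (z=74.0): cold=0.51, low=0.54; AND[min(a, b)] → w = 0.51
R3 (z=86.0): hot=0.41 → w = 0.41
Weighted average = (0.41·56.0 + 0.51·74.0 + 0.41·86.0) / (0.41 + 0.51 + 0.41)
  = 95.9600 / 1.3300 = 72.150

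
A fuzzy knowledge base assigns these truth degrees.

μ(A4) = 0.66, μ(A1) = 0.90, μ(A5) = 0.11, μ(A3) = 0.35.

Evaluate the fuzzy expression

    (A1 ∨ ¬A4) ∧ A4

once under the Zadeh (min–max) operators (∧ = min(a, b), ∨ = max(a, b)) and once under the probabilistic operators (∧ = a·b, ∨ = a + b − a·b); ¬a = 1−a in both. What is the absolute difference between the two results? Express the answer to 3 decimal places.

0.044

Under Zadeh (min–max):
  ¬A4 = 1 − 0.66 = 0.34
  A1 ∨ ¬A4 = max(a, b) on (0.90, 0.34) = 0.90
  (A1 ∨ ¬A4) ∧ A4 = min(a, b) on (0.90, 0.66) = 0.66
  → value = 0.6600
Under probabilistic:
  ¬A4 = 1 − 0.6600 = 0.3400
  A1 ∨ ¬A4 = a + b − a·b on (0.9000, 0.3400) = 0.9340
  (A1 ∨ ¬A4) ∧ A4 = a·b on (0.9340, 0.6600) = 0.6164
  → value = 0.6164
|0.6600 − 0.6164| = 0.044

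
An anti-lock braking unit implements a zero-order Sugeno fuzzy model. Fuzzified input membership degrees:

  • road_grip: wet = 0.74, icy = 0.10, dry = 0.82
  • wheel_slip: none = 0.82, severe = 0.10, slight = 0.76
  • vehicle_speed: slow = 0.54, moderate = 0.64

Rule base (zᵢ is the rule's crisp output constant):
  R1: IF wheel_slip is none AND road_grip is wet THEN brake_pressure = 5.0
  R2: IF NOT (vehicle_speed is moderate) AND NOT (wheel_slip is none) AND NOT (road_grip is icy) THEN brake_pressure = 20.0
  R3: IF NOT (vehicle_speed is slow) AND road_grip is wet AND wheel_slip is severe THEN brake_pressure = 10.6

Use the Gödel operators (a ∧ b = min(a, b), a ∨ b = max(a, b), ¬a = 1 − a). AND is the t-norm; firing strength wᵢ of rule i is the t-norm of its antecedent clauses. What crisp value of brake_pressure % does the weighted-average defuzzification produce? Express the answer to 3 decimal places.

8.196

R1 (z=5.0): none=0.82, wet=0.74; AND[min(a, b)] → w = 0.74
R2 (z=20.0): ¬moderate=1−0.64=0.36, ¬none=1−0.82=0.18, ¬icy=1−0.10=0.90; AND[min(a, b)] → w = 0.18
R3 (z=10.6): ¬slow=1−0.54=0.46, wet=0.74, severe=0.10; AND[min(a, b)] → w = 0.10
Weighted average = (0.74·5.0 + 0.18·20.0 + 0.10·10.6) / (0.74 + 0.18 + 0.10)
  = 8.3600 / 1.0200 = 8.196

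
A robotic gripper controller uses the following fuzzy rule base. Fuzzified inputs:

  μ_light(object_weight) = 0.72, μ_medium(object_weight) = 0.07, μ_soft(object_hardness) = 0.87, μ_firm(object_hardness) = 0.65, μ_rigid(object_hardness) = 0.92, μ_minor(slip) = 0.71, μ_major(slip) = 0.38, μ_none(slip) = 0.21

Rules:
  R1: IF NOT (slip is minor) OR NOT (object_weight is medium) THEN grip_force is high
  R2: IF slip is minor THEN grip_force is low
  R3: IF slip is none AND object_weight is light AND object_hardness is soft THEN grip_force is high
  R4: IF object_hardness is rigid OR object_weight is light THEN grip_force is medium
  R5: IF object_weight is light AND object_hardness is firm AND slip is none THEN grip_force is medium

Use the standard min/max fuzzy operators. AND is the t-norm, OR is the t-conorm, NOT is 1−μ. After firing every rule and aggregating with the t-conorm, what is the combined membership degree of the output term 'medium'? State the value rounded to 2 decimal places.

R1: ¬minor=1−0.71=0.29, ¬medium=1−0.07=0.93; OR[max(a, b)] → w = 0.93
R2: minor=0.71 → w = 0.71
R3: none=0.21, light=0.72, soft=0.87; AND[min(a, b)] → w = 0.21
R4: rigid=0.92, light=0.72; OR[max(a, b)] → w = 0.92
R5: light=0.72, firm=0.65, none=0.21; AND[min(a, b)] → w = 0.21
Rules with consequent 'medium': {R4, R5} → strengths 0.92, 0.21
Aggregate via t-conorm [max(a, b)]: 0.92

0.92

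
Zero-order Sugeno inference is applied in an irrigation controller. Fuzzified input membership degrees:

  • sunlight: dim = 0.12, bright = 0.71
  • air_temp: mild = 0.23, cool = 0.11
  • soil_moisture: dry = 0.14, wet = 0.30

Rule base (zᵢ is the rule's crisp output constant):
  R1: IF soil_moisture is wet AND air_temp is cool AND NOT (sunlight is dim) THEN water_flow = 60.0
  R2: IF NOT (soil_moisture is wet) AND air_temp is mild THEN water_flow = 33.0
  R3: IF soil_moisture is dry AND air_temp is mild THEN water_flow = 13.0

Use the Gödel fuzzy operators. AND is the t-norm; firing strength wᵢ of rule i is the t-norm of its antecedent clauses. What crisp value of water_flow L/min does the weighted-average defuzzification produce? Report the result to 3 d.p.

R1 (z=60.0): wet=0.30, cool=0.11, ¬dim=1−0.12=0.88; AND[min(a, b)] → w = 0.11
R2 (z=33.0): ¬wet=1−0.30=0.70, mild=0.23; AND[min(a, b)] → w = 0.23
R3 (z=13.0): dry=0.14, mild=0.23; AND[min(a, b)] → w = 0.14
Weighted average = (0.11·60.0 + 0.23·33.0 + 0.14·13.0) / (0.11 + 0.23 + 0.14)
  = 16.0100 / 0.4800 = 33.354

33.354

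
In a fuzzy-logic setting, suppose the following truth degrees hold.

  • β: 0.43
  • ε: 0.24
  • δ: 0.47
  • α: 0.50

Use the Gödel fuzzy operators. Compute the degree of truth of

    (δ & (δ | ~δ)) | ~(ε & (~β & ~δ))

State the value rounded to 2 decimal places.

0.76

~δ = 1 − 0.47 = 0.53
δ | ~δ = max(a, b) on (0.47, 0.53) = 0.53
δ & (δ | ~δ) = min(a, b) on (0.47, 0.53) = 0.47
~β = 1 − 0.43 = 0.57
~δ = 1 − 0.47 = 0.53
~β & ~δ = min(a, b) on (0.57, 0.53) = 0.53
ε & (~β & ~δ) = min(a, b) on (0.24, 0.53) = 0.24
~(ε & (~β & ~δ)) = 1 − 0.24 = 0.76
(δ & (δ | ~δ)) | ~(ε & (~β & ~δ)) = max(a, b) on (0.47, 0.76) = 0.76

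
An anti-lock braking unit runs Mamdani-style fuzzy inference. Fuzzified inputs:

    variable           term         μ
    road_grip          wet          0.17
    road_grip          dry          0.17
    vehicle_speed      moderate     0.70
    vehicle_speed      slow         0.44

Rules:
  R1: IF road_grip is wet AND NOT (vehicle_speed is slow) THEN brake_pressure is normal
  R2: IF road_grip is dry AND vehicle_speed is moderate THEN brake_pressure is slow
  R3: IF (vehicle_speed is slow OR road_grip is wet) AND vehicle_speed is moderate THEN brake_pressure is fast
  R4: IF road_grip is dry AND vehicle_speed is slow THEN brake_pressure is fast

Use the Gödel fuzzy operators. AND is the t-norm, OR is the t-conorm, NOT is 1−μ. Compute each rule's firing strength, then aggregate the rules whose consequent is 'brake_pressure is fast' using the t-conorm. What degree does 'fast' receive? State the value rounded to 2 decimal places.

0.44

R1: wet=0.17, ¬slow=1−0.44=0.56; AND[min(a, b)] → w = 0.17
R2: dry=0.17, moderate=0.70; AND[min(a, b)] → w = 0.17
R3: (slow=0.44 OR wet=0.17) = 0.44; AND[min(a, b)] with moderate=0.70 → w = 0.44
R4: dry=0.17, slow=0.44; AND[min(a, b)] → w = 0.17
Rules with consequent 'fast': {R3, R4} → strengths 0.44, 0.17
Aggregate via t-conorm [max(a, b)]: 0.44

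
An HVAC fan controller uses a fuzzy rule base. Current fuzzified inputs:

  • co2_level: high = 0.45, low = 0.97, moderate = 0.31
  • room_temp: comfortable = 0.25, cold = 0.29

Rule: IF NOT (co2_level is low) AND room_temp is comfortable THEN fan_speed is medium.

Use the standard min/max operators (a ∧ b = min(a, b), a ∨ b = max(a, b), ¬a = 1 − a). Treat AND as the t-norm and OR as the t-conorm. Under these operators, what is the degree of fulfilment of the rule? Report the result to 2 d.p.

0.03

firing strength: ¬low=1−0.97=0.03, comfortable=0.25; AND[min(a, b)] → w = 0.03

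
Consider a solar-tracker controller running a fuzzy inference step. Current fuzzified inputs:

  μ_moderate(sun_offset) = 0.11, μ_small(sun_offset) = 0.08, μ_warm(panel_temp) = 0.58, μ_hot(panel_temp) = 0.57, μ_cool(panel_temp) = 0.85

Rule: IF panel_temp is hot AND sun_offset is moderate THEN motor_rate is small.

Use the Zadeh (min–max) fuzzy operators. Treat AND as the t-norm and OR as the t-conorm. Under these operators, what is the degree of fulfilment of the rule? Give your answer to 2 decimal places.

0.11

firing strength: hot=0.57, moderate=0.11; AND[min(a, b)] → w = 0.11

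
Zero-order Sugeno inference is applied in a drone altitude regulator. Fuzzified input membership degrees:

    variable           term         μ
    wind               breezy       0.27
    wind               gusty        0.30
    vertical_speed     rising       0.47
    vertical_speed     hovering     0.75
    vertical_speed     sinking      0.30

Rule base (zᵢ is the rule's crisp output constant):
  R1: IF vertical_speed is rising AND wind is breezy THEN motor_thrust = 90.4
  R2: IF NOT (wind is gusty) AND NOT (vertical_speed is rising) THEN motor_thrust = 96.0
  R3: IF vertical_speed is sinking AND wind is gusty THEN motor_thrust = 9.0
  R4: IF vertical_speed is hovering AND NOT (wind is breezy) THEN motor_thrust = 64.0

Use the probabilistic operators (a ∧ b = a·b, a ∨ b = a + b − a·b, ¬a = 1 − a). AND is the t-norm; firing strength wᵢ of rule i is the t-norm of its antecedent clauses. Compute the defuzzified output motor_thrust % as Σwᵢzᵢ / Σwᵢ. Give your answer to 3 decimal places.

R1 (z=90.4): rising=0.47, breezy=0.27; AND[a·b] → w = 0.1269
R2 (z=96.0): ¬gusty=1−0.30=0.70, ¬rising=1−0.47=0.53; AND[a·b] → w = 0.3710
R3 (z=9.0): sinking=0.30, gusty=0.30; AND[a·b] → w = 0.0900
R4 (z=64.0): hovering=0.75, ¬breezy=1−0.27=0.73; AND[a·b] → w = 0.5475
Weighted average = (0.1269·90.4 + 0.3710·96.0 + 0.0900·9.0 + 0.5475·64.0) / (0.1269 + 0.3710 + 0.0900 + 0.5475)
  = 82.9378 / 1.1354 = 73.047

73.047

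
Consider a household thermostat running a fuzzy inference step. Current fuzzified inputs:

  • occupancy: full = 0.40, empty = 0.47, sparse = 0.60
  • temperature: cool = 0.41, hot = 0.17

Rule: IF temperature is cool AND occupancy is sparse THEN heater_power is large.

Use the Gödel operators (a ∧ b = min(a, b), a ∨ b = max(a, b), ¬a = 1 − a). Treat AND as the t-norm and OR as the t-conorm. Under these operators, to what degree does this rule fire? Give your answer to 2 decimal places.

0.41

firing strength: cool=0.41, sparse=0.60; AND[min(a, b)] → w = 0.41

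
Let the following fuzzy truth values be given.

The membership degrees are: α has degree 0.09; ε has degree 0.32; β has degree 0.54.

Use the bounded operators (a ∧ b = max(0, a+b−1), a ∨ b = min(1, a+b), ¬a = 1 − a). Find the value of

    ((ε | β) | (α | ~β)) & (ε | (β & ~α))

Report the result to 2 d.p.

0.77

ε | β = min(1, a+b) on (0.32, 0.54) = 0.86
~β = 1 − 0.54 = 0.46
α | ~β = min(1, a+b) on (0.09, 0.46) = 0.55
(ε | β) | (α | ~β) = min(1, a+b) on (0.86, 0.55) = 1.00
~α = 1 − 0.09 = 0.91
β & ~α = max(0, a+b−1) on (0.54, 0.91) = 0.45
ε | (β & ~α) = min(1, a+b) on (0.32, 0.45) = 0.77
((ε | β) | (α | ~β)) & (ε | (β & ~α)) = max(0, a+b−1) on (1.00, 0.77) = 0.77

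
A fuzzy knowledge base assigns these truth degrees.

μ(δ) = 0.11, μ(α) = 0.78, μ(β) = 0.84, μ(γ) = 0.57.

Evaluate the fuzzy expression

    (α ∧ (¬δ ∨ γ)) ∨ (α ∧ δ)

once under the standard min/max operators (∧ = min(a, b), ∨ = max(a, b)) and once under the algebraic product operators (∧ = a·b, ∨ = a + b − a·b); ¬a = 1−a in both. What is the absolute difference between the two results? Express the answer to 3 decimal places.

Under standard min/max:
  ¬δ = 1 − 0.11 = 0.89
  ¬δ ∨ γ = max(a, b) on (0.89, 0.57) = 0.89
  α ∧ (¬δ ∨ γ) = min(a, b) on (0.78, 0.89) = 0.78
  α ∧ δ = min(a, b) on (0.78, 0.11) = 0.11
  (α ∧ (¬δ ∨ γ)) ∨ (α ∧ δ) = max(a, b) on (0.78, 0.11) = 0.78
  → value = 0.7800
Under algebraic product:
  ¬δ = 1 − 0.1100 = 0.8900
  ¬δ ∨ γ = a + b − a·b on (0.8900, 0.5700) = 0.9527
  α ∧ (¬δ ∨ γ) = a·b on (0.7800, 0.9527) = 0.7431
  α ∧ δ = a·b on (0.7800, 0.1100) = 0.0858
  (α ∧ (¬δ ∨ γ)) ∨ (α ∧ δ) = a + b − a·b on (0.7431, 0.0858) = 0.7651
  → value = 0.7651
|0.7800 − 0.7651| = 0.015

0.015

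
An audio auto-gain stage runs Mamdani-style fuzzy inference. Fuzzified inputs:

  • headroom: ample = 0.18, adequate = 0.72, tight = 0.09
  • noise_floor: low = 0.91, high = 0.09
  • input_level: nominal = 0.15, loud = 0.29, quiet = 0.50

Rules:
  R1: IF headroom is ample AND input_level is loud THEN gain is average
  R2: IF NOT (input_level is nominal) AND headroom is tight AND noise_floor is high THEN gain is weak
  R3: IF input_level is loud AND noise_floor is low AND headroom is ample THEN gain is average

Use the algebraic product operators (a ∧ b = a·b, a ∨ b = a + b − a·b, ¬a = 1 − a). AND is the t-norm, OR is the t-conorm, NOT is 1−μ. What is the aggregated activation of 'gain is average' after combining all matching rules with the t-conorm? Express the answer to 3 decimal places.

R1: ample=0.18, loud=0.29; AND[a·b] → w = 0.0522
R2: ¬nominal=1−0.15=0.85, tight=0.09, high=0.09; AND[a·b] → w = 0.0069
R3: loud=0.29, low=0.91, ample=0.18; AND[a·b] → w = 0.0475
Rules with consequent 'average': {R1, R3} → strengths 0.0522, 0.0475
Aggregate via t-conorm [a + b − a·b]: 0.0972

0.097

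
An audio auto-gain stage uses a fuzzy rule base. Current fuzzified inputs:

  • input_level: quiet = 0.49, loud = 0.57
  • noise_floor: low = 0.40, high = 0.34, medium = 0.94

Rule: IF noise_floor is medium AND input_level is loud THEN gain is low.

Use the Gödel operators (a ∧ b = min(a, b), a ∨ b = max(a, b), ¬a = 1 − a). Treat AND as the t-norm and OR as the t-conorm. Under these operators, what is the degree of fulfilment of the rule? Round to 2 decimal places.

firing strength: medium=0.94, loud=0.57; AND[min(a, b)] → w = 0.57

0.57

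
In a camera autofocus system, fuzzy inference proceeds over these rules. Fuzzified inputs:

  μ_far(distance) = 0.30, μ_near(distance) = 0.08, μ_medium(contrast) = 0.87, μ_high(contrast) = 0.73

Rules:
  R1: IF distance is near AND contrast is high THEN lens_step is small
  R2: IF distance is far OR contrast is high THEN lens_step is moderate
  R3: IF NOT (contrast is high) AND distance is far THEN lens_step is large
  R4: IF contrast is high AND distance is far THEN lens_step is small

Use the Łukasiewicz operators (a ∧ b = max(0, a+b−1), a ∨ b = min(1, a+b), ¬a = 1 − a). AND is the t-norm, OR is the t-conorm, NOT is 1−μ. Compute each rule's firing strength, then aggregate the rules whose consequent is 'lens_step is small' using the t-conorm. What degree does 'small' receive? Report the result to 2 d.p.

0.03

R1: near=0.08, high=0.73; AND[max(0, a+b−1)] → w = 0.00
R2: far=0.30, high=0.73; OR[min(1, a+b)] → w = 1.00
R3: ¬high=1−0.73=0.27, far=0.30; AND[max(0, a+b−1)] → w = 0.00
R4: high=0.73, far=0.30; AND[max(0, a+b−1)] → w = 0.03
Rules with consequent 'small': {R1, R4} → strengths 0.00, 0.03
Aggregate via t-conorm [min(1, a+b)]: 0.03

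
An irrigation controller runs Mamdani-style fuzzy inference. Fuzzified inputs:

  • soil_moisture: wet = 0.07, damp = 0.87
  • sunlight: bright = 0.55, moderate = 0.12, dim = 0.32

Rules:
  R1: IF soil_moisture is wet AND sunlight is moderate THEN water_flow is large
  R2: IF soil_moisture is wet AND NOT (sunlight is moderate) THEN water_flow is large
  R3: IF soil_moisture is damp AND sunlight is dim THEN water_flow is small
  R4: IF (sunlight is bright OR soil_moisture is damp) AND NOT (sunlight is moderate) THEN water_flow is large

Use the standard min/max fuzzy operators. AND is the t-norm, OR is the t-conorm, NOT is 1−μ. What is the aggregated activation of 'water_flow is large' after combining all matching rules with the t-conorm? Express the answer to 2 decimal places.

R1: wet=0.07, moderate=0.12; AND[min(a, b)] → w = 0.07
R2: wet=0.07, ¬moderate=1−0.12=0.88; AND[min(a, b)] → w = 0.07
R3: damp=0.87, dim=0.32; AND[min(a, b)] → w = 0.32
R4: (bright=0.55 OR damp=0.87) = 0.87; AND[min(a, b)] with ¬moderate=1−0.12=0.88 → w = 0.87
Rules with consequent 'large': {R1, R2, R4} → strengths 0.07, 0.07, 0.87
Aggregate via t-conorm [max(a, b)]: 0.87

0.87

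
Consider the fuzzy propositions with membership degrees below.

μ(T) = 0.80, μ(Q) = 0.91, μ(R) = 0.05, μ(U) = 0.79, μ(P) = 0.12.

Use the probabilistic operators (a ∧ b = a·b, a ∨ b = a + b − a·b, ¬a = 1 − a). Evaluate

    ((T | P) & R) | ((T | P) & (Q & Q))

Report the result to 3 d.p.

T | P = a + b − a·b on (0.8000, 0.1200) = 0.8240
(T | P) & R = a·b on (0.8240, 0.0500) = 0.0412
T | P = a + b − a·b on (0.8000, 0.1200) = 0.8240
Q & Q = a·b on (0.9100, 0.9100) = 0.8281
(T | P) & (Q & Q) = a·b on (0.8240, 0.8281) = 0.6824
((T | P) & R) | ((T | P) & (Q & Q)) = a + b − a·b on (0.0412, 0.6824) = 0.6954

0.695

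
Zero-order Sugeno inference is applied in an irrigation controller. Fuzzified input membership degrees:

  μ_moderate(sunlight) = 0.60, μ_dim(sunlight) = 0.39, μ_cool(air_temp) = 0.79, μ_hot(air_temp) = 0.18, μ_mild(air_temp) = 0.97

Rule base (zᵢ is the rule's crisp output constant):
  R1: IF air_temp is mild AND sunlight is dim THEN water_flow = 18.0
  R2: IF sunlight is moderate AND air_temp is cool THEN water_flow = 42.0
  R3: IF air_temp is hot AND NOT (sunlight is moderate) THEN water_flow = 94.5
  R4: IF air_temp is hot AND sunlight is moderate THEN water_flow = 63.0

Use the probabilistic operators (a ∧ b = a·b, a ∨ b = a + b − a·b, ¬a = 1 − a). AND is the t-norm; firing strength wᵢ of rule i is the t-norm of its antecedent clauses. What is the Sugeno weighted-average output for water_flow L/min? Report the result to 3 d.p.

39.064

R1 (z=18.0): mild=0.97, dim=0.39; AND[a·b] → w = 0.3783
R2 (z=42.0): moderate=0.60, cool=0.79; AND[a·b] → w = 0.4740
R3 (z=94.5): hot=0.18, ¬moderate=1−0.60=0.40; AND[a·b] → w = 0.0720
R4 (z=63.0): hot=0.18, moderate=0.60; AND[a·b] → w = 0.1080
Weighted average = (0.3783·18.0 + 0.4740·42.0 + 0.0720·94.5 + 0.1080·63.0) / (0.3783 + 0.4740 + 0.0720 + 0.1080)
  = 40.3254 / 1.0323 = 39.064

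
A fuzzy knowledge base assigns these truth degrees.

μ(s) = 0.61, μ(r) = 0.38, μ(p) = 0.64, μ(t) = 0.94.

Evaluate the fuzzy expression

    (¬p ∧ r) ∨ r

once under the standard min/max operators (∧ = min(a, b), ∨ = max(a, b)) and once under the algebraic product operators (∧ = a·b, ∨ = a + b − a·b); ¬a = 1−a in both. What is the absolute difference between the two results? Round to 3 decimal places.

0.085

Under standard min/max:
  ¬p = 1 − 0.64 = 0.36
  ¬p ∧ r = min(a, b) on (0.36, 0.38) = 0.36
  (¬p ∧ r) ∨ r = max(a, b) on (0.36, 0.38) = 0.38
  → value = 0.3800
Under algebraic product:
  ¬p = 1 − 0.6400 = 0.3600
  ¬p ∧ r = a·b on (0.3600, 0.3800) = 0.1368
  (¬p ∧ r) ∨ r = a + b − a·b on (0.1368, 0.3800) = 0.4648
  → value = 0.4648
|0.3800 − 0.4648| = 0.085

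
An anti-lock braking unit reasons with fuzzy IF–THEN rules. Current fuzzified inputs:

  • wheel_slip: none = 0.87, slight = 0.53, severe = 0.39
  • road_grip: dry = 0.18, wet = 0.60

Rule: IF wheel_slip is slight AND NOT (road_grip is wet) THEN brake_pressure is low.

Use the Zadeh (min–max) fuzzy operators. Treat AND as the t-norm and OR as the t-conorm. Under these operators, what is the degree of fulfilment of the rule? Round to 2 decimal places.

0.40

firing strength: slight=0.53, ¬wet=1−0.60=0.40; AND[min(a, b)] → w = 0.40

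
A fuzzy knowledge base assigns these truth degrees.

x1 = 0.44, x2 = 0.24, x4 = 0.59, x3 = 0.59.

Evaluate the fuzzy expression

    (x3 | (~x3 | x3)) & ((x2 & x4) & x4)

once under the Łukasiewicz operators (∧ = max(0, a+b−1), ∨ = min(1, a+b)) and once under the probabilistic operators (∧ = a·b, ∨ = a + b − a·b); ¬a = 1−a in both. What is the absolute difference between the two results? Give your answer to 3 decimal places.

Under Łukasiewicz:
  ~x3 = 1 − 0.59 = 0.41
  ~x3 | x3 = min(1, a+b) on (0.41, 0.59) = 1.00
  x3 | (~x3 | x3) = min(1, a+b) on (0.59, 1.00) = 1.00
  x2 & x4 = max(0, a+b−1) on (0.24, 0.59) = 0.00
  (x2 & x4) & x4 = max(0, a+b−1) on (0.00, 0.59) = 0.00
  (x3 | (~x3 | x3)) & ((x2 & x4) & x4) = max(0, a+b−1) on (1.00, 0.00) = 0.00
  → value = 0.0000
Under probabilistic:
  ~x3 = 1 − 0.5900 = 0.4100
  ~x3 | x3 = a + b − a·b on (0.4100, 0.5900) = 0.7581
  x3 | (~x3 | x3) = a + b − a·b on (0.5900, 0.7581) = 0.9008
  x2 & x4 = a·b on (0.2400, 0.5900) = 0.1416
  (x2 & x4) & x4 = a·b on (0.1416, 0.5900) = 0.0835
  (x3 | (~x3 | x3)) & ((x2 & x4) & x4) = a·b on (0.9008, 0.0835) = 0.0753
  → value = 0.0753
|0.0000 − 0.0753| = 0.075

0.075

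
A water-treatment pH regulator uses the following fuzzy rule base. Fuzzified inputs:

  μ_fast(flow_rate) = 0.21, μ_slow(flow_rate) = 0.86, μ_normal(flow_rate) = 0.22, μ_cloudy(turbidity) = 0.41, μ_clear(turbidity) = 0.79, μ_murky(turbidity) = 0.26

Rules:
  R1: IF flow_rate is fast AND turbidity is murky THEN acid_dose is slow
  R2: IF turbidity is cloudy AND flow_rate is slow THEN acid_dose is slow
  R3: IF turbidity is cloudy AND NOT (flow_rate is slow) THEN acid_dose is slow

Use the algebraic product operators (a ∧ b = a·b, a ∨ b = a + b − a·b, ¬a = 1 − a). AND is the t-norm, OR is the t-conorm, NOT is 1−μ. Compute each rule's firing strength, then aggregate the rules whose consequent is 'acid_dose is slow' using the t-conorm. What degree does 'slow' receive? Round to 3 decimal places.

0.423

R1: fast=0.21, murky=0.26; AND[a·b] → w = 0.0546
R2: cloudy=0.41, slow=0.86; AND[a·b] → w = 0.3526
R3: cloudy=0.41, ¬slow=1−0.86=0.14; AND[a·b] → w = 0.0574
Rules with consequent 'slow': {R1, R2, R3} → strengths 0.0546, 0.3526, 0.0574
Aggregate via t-conorm [a + b − a·b]: 0.4231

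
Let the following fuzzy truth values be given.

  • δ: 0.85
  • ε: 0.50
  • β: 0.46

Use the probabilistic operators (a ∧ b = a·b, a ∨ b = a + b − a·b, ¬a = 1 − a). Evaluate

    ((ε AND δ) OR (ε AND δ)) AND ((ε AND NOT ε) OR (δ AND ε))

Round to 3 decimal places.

0.381

ε AND δ = a·b on (0.5000, 0.8500) = 0.4250
ε AND δ = a·b on (0.5000, 0.8500) = 0.4250
(ε AND δ) OR (ε AND δ) = a + b − a·b on (0.4250, 0.4250) = 0.6694
NOT ε = 1 − 0.5000 = 0.5000
ε AND NOT ε = a·b on (0.5000, 0.5000) = 0.2500
δ AND ε = a·b on (0.8500, 0.5000) = 0.4250
(ε AND NOT ε) OR (δ AND ε) = a + b − a·b on (0.2500, 0.4250) = 0.5688
((ε AND δ) OR (ε AND δ)) AND ((ε AND NOT ε) OR (δ AND ε)) = a·b on (0.6694, 0.5688) = 0.3807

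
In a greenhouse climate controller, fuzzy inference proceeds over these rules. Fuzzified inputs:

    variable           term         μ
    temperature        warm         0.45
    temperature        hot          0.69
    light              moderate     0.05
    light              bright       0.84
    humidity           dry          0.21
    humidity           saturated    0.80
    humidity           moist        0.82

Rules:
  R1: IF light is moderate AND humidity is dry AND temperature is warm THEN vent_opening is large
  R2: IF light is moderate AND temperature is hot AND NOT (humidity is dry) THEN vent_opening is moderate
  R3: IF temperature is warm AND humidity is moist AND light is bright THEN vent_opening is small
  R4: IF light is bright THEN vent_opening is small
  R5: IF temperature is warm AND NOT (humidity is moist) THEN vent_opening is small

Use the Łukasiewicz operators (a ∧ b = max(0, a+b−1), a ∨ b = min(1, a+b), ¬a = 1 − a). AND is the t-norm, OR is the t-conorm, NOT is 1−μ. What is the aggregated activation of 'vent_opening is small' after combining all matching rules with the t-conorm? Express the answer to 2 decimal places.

R1: moderate=0.05, dry=0.21, warm=0.45; AND[max(0, a+b−1)] → w = 0.00
R2: moderate=0.05, hot=0.69, ¬dry=1−0.21=0.79; AND[max(0, a+b−1)] → w = 0.00
R3: warm=0.45, moist=0.82, bright=0.84; AND[max(0, a+b−1)] → w = 0.11
R4: bright=0.84 → w = 0.84
R5: warm=0.45, ¬moist=1−0.82=0.18; AND[max(0, a+b−1)] → w = 0.00
Rules with consequent 'small': {R3, R4, R5} → strengths 0.11, 0.84, 0.00
Aggregate via t-conorm [min(1, a+b)]: 0.95

0.95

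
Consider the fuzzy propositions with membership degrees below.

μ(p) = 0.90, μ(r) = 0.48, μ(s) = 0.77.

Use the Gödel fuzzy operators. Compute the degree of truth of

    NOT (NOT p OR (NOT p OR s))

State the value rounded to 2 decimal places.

0.23

NOT p = 1 − 0.90 = 0.10
NOT p = 1 − 0.90 = 0.10
NOT p OR s = max(a, b) on (0.10, 0.77) = 0.77
NOT p OR (NOT p OR s) = max(a, b) on (0.10, 0.77) = 0.77
NOT (NOT p OR (NOT p OR s)) = 1 − 0.77 = 0.23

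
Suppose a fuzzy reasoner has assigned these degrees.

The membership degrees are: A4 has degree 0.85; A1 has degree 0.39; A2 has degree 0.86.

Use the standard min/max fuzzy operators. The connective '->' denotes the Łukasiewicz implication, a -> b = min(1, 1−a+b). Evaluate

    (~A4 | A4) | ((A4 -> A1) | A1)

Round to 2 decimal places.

0.85

~A4 = 1 − 0.85 = 0.15
~A4 | A4 = max(a, b) on (0.15, 0.85) = 0.85
A4 -> A1  [Łukasiewicz: min(1, 1−a+b)] with a=0.85, b=0.39 → 0.54
(A4 -> A1) | A1 = max(a, b) on (0.54, 0.39) = 0.54
(~A4 | A4) | ((A4 -> A1) | A1) = max(a, b) on (0.85, 0.54) = 0.85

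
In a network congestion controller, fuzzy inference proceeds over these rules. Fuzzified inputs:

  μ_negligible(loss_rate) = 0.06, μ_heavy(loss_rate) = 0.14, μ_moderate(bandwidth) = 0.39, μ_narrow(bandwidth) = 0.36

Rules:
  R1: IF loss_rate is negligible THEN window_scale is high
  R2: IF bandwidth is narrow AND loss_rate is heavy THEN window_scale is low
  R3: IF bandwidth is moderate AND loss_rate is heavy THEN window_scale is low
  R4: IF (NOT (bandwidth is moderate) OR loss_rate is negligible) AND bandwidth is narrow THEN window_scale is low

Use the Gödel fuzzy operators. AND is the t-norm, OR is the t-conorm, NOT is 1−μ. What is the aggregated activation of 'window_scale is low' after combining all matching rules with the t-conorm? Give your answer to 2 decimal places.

R1: negligible=0.06 → w = 0.06
R2: narrow=0.36, heavy=0.14; AND[min(a, b)] → w = 0.14
R3: moderate=0.39, heavy=0.14; AND[min(a, b)] → w = 0.14
R4: (¬moderate=1−0.39=0.61 OR negligible=0.06) = 0.61; AND[min(a, b)] with narrow=0.36 → w = 0.36
Rules with consequent 'low': {R2, R3, R4} → strengths 0.14, 0.14, 0.36
Aggregate via t-conorm [max(a, b)]: 0.36

0.36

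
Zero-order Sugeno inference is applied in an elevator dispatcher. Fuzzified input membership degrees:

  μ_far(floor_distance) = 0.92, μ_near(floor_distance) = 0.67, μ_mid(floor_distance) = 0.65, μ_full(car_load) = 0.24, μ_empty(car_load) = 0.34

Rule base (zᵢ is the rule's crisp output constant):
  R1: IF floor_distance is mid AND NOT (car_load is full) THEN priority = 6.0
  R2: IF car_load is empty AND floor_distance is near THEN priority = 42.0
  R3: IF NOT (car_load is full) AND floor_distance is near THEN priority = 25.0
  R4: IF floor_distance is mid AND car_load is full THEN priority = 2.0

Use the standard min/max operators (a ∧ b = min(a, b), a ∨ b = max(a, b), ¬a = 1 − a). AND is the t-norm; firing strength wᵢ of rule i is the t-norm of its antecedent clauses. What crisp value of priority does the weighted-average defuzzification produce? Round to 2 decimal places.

R1 (z=6.0): mid=0.65, ¬full=1−0.24=0.76; AND[min(a, b)] → w = 0.65
R2 (z=42.0): empty=0.34, near=0.67; AND[min(a, b)] → w = 0.34
R3 (z=25.0): ¬full=1−0.24=0.76, near=0.67; AND[min(a, b)] → w = 0.67
R4 (z=2.0): mid=0.65, full=0.24; AND[min(a, b)] → w = 0.24
Weighted average = (0.65·6.0 + 0.34·42.0 + 0.67·25.0 + 0.24·2.0) / (0.65 + 0.34 + 0.67 + 0.24)
  = 35.4100 / 1.9000 = 18.64

18.64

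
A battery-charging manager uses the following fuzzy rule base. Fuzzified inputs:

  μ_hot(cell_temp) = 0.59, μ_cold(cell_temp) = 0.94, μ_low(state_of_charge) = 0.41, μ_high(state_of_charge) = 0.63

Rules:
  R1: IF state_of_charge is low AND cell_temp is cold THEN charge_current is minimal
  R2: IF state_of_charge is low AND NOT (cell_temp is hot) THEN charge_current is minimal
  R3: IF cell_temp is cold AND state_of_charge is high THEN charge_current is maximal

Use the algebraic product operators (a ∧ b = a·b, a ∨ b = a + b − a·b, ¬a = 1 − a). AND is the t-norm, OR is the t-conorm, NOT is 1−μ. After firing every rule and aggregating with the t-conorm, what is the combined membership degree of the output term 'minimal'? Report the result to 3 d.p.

0.489

R1: low=0.41, cold=0.94; AND[a·b] → w = 0.3854
R2: low=0.41, ¬hot=1−0.59=0.41; AND[a·b] → w = 0.1681
R3: cold=0.94, high=0.63; AND[a·b] → w = 0.5922
Rules with consequent 'minimal': {R1, R2} → strengths 0.3854, 0.1681
Aggregate via t-conorm [a + b − a·b]: 0.4887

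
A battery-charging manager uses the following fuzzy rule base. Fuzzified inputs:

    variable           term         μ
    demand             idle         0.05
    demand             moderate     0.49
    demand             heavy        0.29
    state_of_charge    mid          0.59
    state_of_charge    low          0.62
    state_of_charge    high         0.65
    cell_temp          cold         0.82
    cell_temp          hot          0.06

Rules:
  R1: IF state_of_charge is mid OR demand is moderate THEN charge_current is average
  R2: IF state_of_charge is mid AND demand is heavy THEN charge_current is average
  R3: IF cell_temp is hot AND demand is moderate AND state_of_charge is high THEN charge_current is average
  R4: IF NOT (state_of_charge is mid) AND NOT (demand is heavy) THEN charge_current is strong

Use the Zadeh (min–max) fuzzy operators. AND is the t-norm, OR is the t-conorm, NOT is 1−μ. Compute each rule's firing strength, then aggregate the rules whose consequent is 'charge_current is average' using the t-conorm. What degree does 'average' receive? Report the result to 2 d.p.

0.59

R1: mid=0.59, moderate=0.49; OR[max(a, b)] → w = 0.59
R2: mid=0.59, heavy=0.29; AND[min(a, b)] → w = 0.29
R3: hot=0.06, moderate=0.49, high=0.65; AND[min(a, b)] → w = 0.06
R4: ¬mid=1−0.59=0.41, ¬heavy=1−0.29=0.71; AND[min(a, b)] → w = 0.41
Rules with consequent 'average': {R1, R2, R3} → strengths 0.59, 0.29, 0.06
Aggregate via t-conorm [max(a, b)]: 0.59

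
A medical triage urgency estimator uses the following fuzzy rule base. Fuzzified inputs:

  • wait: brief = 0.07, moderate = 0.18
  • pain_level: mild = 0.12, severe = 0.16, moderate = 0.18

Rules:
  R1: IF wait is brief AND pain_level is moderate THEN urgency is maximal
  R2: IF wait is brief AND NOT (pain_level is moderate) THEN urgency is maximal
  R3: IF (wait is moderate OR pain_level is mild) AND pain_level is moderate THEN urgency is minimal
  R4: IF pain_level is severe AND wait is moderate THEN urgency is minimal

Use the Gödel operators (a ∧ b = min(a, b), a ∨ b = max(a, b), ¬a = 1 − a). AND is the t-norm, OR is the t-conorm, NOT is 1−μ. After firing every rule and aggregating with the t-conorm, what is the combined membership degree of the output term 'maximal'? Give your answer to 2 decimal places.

0.07

R1: brief=0.07, moderate=0.18; AND[min(a, b)] → w = 0.07
R2: brief=0.07, ¬moderate=1−0.18=0.82; AND[min(a, b)] → w = 0.07
R3: (moderate=0.18 OR mild=0.12) = 0.18; AND[min(a, b)] with moderate=0.18 → w = 0.18
R4: severe=0.16, moderate=0.18; AND[min(a, b)] → w = 0.16
Rules with consequent 'maximal': {R1, R2} → strengths 0.07, 0.07
Aggregate via t-conorm [max(a, b)]: 0.07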